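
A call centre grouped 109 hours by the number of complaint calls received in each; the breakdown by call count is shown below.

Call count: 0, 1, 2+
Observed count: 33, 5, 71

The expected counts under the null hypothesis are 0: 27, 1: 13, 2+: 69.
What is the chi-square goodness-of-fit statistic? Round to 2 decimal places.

6.31

cat         O        E   (O−E)²/E
0          33       27      1.333
1           5       13      4.923
2+         71       69      0.058
Sum = 6.31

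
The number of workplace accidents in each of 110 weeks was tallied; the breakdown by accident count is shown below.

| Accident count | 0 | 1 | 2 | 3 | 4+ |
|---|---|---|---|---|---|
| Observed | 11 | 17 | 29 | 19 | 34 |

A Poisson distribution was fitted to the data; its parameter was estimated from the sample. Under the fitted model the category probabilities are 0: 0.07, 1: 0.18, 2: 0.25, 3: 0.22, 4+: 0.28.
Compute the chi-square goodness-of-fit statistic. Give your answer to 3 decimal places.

Expected counts E_i = n·p_i: 110×0.07 = 7.7, 110×0.18 = 19.8, 110×0.25 = 27.5, 110×0.22 = 24.2, 110×0.28 = 30.8.
0: (11 − 7.7)²/7.7 = 10.89/7.7 = 1.4143
1: (17 − 19.8)²/19.8 = 7.84/19.8 = 0.3960
2: (29 − 27.5)²/27.5 = 2.25/27.5 = 0.0818
3: (19 − 24.2)²/24.2 = 27.04/24.2 = 1.1174
4+: (34 − 30.8)²/30.8 = 10.24/30.8 = 0.3325
Sum = 3.342

3.342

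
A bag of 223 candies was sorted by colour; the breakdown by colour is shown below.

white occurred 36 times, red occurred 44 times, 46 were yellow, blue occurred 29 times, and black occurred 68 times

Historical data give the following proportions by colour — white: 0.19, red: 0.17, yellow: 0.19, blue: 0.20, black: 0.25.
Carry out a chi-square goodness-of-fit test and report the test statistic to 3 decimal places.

Expected counts E_i = n·p_i: 223×0.19 = 42.37, 223×0.17 = 37.91, 223×0.19 = 42.37, 223×0.20 = 44.6, 223×0.25 = 55.75.
χ² = (36−42.37)²/42.37 + (44−37.91)²/37.91 + (46−42.37)²/42.37 + (29−44.6)²/44.6 + (68−55.75)²/55.75
   = 0.9577 + 0.9783 + 0.3110 + 5.4565 + 2.6917
Sum = 10.395

10.395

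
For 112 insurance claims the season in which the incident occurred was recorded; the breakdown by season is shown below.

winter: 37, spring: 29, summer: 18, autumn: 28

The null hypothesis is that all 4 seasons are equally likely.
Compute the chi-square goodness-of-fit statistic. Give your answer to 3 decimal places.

Under H₀ each category has probability 1/4, so each expected count is 112/4 = 28.
cat         O        E   (O−E)²/E
winter     37       28     2.8929
spring     29       28     0.0357
summer     18       28     3.5714
autumn     28       28     0.0000
Sum = 6.500

6.500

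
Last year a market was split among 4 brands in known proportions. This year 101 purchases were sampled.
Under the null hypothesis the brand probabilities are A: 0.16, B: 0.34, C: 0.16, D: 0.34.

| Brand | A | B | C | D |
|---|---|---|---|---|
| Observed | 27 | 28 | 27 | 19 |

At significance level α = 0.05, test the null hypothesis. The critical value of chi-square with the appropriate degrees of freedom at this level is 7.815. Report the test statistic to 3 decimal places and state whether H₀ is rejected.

22.566; reject

Expected counts E_i = n·p_i: 101×0.16 = 16.16, 101×0.34 = 34.34, 101×0.16 = 16.16, 101×0.34 = 34.34.
A: (27 − 16.16)²/16.16 = 117.5056/16.16 = 7.2714
B: (28 − 34.34)²/34.34 = 40.1956/34.34 = 1.1705
C: (27 − 16.16)²/16.16 = 117.5056/16.16 = 7.2714
D: (19 − 34.34)²/34.34 = 235.3156/34.34 = 6.8525
Sum = 22.566
df = 3. Since 22.566 > 7.815, we reject H₀.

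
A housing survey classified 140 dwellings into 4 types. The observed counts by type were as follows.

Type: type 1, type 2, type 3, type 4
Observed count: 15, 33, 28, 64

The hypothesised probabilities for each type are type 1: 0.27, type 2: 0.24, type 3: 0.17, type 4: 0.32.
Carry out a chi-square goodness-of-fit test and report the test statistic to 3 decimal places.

22.733

Expected counts E_i = n·p_i: 140×0.27 = 37.8, 140×0.24 = 33.6, 140×0.17 = 23.8, 140×0.32 = 44.8.
type 1: (15 − 37.8)²/37.8 = 519.84/37.8 = 13.7524
type 2: (33 − 33.6)²/33.6 = 0.36/33.6 = 0.0107
type 3: (28 − 23.8)²/23.8 = 17.64/23.8 = 0.7412
type 4: (64 − 44.8)²/44.8 = 368.64/44.8 = 8.2286
Sum = 22.733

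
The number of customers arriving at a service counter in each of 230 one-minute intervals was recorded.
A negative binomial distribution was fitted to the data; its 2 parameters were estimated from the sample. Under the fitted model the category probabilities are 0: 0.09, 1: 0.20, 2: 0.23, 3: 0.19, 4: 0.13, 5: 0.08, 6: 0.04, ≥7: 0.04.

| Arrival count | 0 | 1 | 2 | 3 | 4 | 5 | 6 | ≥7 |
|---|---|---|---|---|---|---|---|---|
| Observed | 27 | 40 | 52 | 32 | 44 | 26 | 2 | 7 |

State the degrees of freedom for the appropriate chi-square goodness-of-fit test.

5

There are k = 8 categories and 2 parameters estimated from the data, so df = 8 − 1 − 2 = 5.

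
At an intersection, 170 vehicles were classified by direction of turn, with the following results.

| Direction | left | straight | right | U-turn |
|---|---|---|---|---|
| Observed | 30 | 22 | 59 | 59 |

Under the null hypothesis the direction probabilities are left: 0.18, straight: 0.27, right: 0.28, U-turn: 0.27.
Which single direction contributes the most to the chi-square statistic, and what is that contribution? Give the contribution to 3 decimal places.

straight, 12.445

Expected counts E_i = n·p_i: 170×0.18 = 30.6, 170×0.27 = 45.9, 170×0.28 = 47.6, 170×0.27 = 45.9.
cat           O        E   (O−E)²/E
left         30     30.6     0.0118
straight     22     45.9    12.4447
right        59     47.6     2.7303
U-turn       59     45.9     3.7388
The largest term is for straight: 12.445.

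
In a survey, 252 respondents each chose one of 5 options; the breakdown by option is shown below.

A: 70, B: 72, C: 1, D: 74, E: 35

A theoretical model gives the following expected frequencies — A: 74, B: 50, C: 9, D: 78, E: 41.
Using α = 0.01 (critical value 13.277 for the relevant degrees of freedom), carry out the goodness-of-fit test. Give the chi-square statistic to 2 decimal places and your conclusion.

18.09; reject

χ² = (70−74)²/74 + (72−50)²/50 + (1−9)²/9 + (74−78)²/78 + (35−41)²/41
   = 0.216 + 9.680 + 7.111 + 0.205 + 0.878
Sum = 18.09
df = 4. Since 18.09 > 13.277, we reject H₀.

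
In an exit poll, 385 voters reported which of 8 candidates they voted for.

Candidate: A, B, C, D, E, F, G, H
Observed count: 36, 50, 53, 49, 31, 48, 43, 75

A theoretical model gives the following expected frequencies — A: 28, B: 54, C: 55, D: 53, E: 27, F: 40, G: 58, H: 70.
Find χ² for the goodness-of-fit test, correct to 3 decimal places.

9.386

A: (36 − 28)²/28 = 64/28 = 2.2857
B: (50 − 54)²/54 = 16/54 = 0.2963
C: (53 − 55)²/55 = 4/55 = 0.0727
D: (49 − 53)²/53 = 16/53 = 0.3019
E: (31 − 27)²/27 = 16/27 = 0.5926
F: (48 − 40)²/40 = 64/40 = 1.6000
G: (43 − 58)²/58 = 225/58 = 3.8793
H: (75 − 70)²/70 = 25/70 = 0.3571
Sum = 9.386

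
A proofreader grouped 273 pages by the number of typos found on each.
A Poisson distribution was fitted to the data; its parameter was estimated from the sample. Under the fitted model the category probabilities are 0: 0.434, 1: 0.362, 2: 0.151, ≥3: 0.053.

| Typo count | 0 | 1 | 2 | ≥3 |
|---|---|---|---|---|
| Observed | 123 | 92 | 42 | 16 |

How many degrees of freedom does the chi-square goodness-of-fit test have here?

2

There are k = 4 categories and 1 parameter estimated from the data, so df = 4 − 1 − 1 = 2.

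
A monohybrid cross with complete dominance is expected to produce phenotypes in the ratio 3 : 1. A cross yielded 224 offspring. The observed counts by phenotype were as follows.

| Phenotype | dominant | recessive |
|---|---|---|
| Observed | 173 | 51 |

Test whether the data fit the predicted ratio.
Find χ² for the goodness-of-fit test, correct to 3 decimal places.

0.595

Ratio total = 4. Expected counts: 224×3/4 = 168, 224×1/4 = 56.
cat            O        E   (O−E)²/E
dominant     173      168     0.1488
recessive     51       56     0.4464
Sum = 0.595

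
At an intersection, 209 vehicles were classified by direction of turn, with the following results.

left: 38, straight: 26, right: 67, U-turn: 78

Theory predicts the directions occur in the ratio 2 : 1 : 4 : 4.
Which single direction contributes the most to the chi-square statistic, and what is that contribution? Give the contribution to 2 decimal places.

Ratio total = 11. Expected counts: 209×2/11 = 38, 209×1/11 = 19, 209×4/11 = 76, 209×4/11 = 76.
cat           O        E   (O−E)²/E
left         38       38      0.000
straight     26       19      2.579
right        67       76      1.066
U-turn       78       76      0.053
The largest term is for straight: 2.58.

straight, 2.58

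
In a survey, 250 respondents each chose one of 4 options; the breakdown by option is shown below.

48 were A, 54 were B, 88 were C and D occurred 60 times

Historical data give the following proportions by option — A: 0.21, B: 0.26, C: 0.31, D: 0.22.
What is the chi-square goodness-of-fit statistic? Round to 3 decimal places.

4.124

Expected counts E_i = n·p_i: 250×0.21 = 52.5, 250×0.26 = 65, 250×0.31 = 77.5, 250×0.22 = 55.
χ² = (48−52.5)²/52.5 + (54−65)²/65 + (88−77.5)²/77.5 + (60−55)²/55
   = 0.3857 + 1.8615 + 1.4226 + 0.4545
Sum = 4.124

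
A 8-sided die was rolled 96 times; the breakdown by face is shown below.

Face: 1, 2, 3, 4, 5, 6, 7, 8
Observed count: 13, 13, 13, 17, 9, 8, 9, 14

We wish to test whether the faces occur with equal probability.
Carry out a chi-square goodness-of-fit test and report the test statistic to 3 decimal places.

5.500

Expected count for each of the 8 categories: 96/8 = 12.
χ² = (13−12)²/12 + (13−12)²/12 + (13−12)²/12 + (17−12)²/12 + (9−12)²/12 + (8−12)²/12 + (9−12)²/12 + (14−12)²/12
   = 0.0833 + 0.0833 + 0.0833 + 2.0833 + 0.7500 + 1.3333 + 0.7500 + 0.3333
Sum = 5.500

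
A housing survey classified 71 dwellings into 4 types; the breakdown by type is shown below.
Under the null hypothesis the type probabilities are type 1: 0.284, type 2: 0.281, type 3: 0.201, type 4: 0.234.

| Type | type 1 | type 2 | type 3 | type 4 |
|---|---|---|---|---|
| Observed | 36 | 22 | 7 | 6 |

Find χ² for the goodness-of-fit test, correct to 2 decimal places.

23.13

Expected counts E_i = n·p_i: 71×0.284 = 20.164, 71×0.281 = 19.951, 71×0.201 = 14.271, 71×0.234 = 16.614.
cat         O        E   (O−E)²/E
type 1     36   20.164     12.437
type 2     22   19.951      0.210
type 3      7   14.271      3.705
type 4      6   16.614      6.781
Sum = 23.13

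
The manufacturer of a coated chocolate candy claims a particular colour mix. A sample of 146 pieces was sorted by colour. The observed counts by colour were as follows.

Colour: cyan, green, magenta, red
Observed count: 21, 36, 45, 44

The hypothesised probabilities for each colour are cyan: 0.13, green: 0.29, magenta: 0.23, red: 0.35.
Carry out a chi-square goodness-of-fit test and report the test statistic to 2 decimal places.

6.03

Expected counts E_i = n·p_i: 146×0.13 = 18.98, 146×0.29 = 42.34, 146×0.23 = 33.58, 146×0.35 = 51.1.
cyan: (21 − 18.98)²/18.98 = 4.0804/18.98 = 0.215
green: (36 − 42.34)²/42.34 = 40.1956/42.34 = 0.949
magenta: (45 − 33.58)²/33.58 = 130.4164/33.58 = 3.884
red: (44 − 51.1)²/51.1 = 50.41/51.1 = 0.986
Sum = 6.03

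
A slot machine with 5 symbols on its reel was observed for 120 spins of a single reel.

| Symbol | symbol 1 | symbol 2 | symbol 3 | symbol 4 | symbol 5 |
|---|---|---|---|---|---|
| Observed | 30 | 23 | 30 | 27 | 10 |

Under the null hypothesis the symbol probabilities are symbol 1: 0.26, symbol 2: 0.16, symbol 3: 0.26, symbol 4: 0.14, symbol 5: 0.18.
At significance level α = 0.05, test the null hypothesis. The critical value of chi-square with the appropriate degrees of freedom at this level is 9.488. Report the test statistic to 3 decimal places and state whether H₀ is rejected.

Expected counts E_i = n·p_i: 120×0.26 = 31.2, 120×0.16 = 19.2, 120×0.26 = 31.2, 120×0.14 = 16.8, 120×0.18 = 21.6.
cat           O        E   (O−E)²/E
symbol 1     30     31.2     0.0462
symbol 2     23     19.2     0.7521
symbol 3     30     31.2     0.0462
symbol 4     27     16.8     6.1929
symbol 5     10     21.6     6.2296
Sum = 13.267
df = 4. Since 13.267 > 9.488, we reject H₀.

13.267; reject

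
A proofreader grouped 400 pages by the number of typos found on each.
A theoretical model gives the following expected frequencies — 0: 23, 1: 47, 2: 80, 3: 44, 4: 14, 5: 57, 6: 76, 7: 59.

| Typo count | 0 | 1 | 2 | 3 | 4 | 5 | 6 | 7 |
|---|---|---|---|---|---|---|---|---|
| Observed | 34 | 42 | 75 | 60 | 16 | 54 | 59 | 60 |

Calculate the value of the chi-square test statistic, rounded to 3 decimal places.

16.187

0: (34 − 23)²/23 = 121/23 = 5.2609
1: (42 − 47)²/47 = 25/47 = 0.5319
2: (75 − 80)²/80 = 25/80 = 0.3125
3: (60 − 44)²/44 = 256/44 = 5.8182
4: (16 − 14)²/14 = 4/14 = 0.2857
5: (54 − 57)²/57 = 9/57 = 0.1579
6: (59 − 76)²/76 = 289/76 = 3.8026
7: (60 − 59)²/59 = 1/59 = 0.0169
Sum = 16.187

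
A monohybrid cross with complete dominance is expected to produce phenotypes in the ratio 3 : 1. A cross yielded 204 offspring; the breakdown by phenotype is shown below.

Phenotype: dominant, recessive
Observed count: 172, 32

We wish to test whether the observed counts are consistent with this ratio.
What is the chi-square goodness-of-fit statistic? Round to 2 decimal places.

9.44

Ratio total = 4. Expected counts: 204×3/4 = 153, 204×1/4 = 51.
cat            O        E   (O−E)²/E
dominant     172      153      2.359
recessive     32       51      7.078
Sum = 9.44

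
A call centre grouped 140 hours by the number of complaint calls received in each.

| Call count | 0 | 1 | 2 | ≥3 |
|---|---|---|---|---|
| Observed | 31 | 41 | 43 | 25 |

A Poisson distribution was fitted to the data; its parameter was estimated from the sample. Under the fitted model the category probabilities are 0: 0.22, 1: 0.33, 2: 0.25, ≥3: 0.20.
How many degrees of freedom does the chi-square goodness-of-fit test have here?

2

There are k = 4 categories and 1 parameter estimated from the data, so df = 4 − 1 − 1 = 2.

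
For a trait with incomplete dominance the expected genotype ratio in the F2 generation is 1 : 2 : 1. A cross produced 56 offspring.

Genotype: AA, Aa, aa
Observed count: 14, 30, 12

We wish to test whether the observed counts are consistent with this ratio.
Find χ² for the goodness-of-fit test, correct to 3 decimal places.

0.429

Ratio total = 4. Expected counts: 56×1/4 = 14, 56×2/4 = 28, 56×1/4 = 14.
χ² = (14−14)²/14 + (30−28)²/28 + (12−14)²/14
   = 0.0000 + 0.1429 + 0.2857
Sum = 0.429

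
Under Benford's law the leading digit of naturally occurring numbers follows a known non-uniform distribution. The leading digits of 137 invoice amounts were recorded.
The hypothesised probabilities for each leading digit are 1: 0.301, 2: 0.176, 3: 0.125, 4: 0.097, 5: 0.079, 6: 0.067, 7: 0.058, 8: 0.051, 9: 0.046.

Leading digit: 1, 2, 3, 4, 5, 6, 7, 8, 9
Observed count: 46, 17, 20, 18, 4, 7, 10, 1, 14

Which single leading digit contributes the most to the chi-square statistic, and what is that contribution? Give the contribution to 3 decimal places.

Expected counts E_i = n·p_i: 137×0.301 = 41.237, 137×0.176 = 24.112, 137×0.125 = 17.125, 137×0.097 = 13.289, 137×0.079 = 10.823, 137×0.067 = 9.179, 137×0.058 = 7.946, 137×0.051 = 6.987, 137×0.046 = 6.302.
χ² = (46−41.237)²/41.237 + (17−24.112)²/24.112 + (20−17.125)²/17.125 + (18−13.289)²/13.289 + (4−10.823)²/10.823 + (7−9.179)²/9.179 + (10−7.946)²/7.946 + (1−6.987)²/6.987 + (14−6.302)²/6.302
   = 0.5501 + 2.0977 + 0.4827 + 1.6701 + 4.3013 + 0.5173 + 0.5309 + 5.1301 + 9.4032
The largest term is for 9: 9.403.

9, 9.403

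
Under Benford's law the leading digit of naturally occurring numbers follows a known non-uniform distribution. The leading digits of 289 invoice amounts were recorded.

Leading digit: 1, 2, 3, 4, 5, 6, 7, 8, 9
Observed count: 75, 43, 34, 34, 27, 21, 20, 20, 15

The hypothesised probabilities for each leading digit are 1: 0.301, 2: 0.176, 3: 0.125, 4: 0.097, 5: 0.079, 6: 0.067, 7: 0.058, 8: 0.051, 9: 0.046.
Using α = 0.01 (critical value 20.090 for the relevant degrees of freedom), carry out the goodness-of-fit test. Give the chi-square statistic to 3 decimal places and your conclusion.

7.885; do not reject

Expected counts E_i = n·p_i: 289×0.301 = 86.989, 289×0.176 = 50.864, 289×0.125 = 36.125, 289×0.097 = 28.033, 289×0.079 = 22.831, 289×0.067 = 19.363, 289×0.058 = 16.762, 289×0.051 = 14.739, 289×0.046 = 13.294.
1: (75 − 86.989)²/86.989 = 143.736121/86.989 = 1.6523
2: (43 − 50.864)²/50.864 = 61.842496/50.864 = 1.2158
3: (34 − 36.125)²/36.125 = 4.515625/36.125 = 0.1250
4: (34 − 28.033)²/28.033 = 35.605089/28.033 = 1.2701
5: (27 − 22.831)²/22.831 = 17.380561/22.831 = 0.7613
6: (21 − 19.363)²/19.363 = 2.679769/19.363 = 0.1384
7: (20 − 16.762)²/16.762 = 10.484644/16.762 = 0.6255
8: (20 − 14.739)²/14.739 = 27.678121/14.739 = 1.8779
9: (15 − 13.294)²/13.294 = 2.910436/13.294 = 0.2189
Sum = 7.885
df = 8. Since 7.885 < 20.090, we do not reject H₀.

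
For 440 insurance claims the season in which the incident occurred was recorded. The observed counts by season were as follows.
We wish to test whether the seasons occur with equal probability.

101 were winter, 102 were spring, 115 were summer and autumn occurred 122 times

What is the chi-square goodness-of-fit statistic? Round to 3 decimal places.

Expected count for each of the 4 categories: 440/4 = 110.
winter: (101 − 110)²/110 = 81/110 = 0.7364
spring: (102 − 110)²/110 = 64/110 = 0.5818
summer: (115 − 110)²/110 = 25/110 = 0.2273
autumn: (122 − 110)²/110 = 144/110 = 1.3091
Sum = 2.855

2.855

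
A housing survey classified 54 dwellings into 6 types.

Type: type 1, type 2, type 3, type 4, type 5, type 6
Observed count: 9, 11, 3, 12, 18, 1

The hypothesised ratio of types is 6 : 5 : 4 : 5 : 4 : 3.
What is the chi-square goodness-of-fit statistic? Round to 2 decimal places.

21.04

Ratio total = 27. Expected counts: 54×6/27 = 12, 54×5/27 = 10, 54×4/27 = 8, 54×5/27 = 10, 54×4/27 = 8, 54×3/27 = 6.
χ² = (9−12)²/12 + (11−10)²/10 + (3−8)²/8 + (12−10)²/10 + (18−8)²/8 + (1−6)²/6
   = 0.750 + 0.100 + 3.125 + 0.400 + 12.500 + 4.167
Sum = 21.04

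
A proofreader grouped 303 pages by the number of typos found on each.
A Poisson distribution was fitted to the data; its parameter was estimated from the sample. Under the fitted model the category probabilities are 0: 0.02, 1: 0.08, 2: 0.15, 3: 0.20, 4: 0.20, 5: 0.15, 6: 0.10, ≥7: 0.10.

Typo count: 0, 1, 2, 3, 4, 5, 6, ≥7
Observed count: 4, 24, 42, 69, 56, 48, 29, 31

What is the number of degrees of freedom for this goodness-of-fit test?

There are k = 8 categories and 1 parameter estimated from the data, so df = 8 − 1 − 1 = 6.

6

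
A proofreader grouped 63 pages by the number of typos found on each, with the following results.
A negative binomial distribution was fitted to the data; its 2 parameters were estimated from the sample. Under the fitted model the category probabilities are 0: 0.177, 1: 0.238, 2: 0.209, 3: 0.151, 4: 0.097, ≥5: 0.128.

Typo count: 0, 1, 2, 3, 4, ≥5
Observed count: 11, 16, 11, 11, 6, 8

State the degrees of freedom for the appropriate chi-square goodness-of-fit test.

There are k = 6 categories and 2 parameters estimated from the data, so df = 6 − 1 − 2 = 3.

3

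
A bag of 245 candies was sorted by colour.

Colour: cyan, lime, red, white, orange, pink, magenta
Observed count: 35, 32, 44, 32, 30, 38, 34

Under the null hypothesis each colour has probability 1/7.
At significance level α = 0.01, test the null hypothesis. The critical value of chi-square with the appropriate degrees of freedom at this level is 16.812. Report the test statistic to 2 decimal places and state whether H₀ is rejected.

3.83; do not reject

Expected count for each of the 7 categories: 245/7 = 35.
cyan: (35 − 35)²/35 = 0/35 = 0.000
lime: (32 − 35)²/35 = 9/35 = 0.257
red: (44 − 35)²/35 = 81/35 = 2.314
white: (32 − 35)²/35 = 9/35 = 0.257
orange: (30 − 35)²/35 = 25/35 = 0.714
pink: (38 − 35)²/35 = 9/35 = 0.257
magenta: (34 − 35)²/35 = 1/35 = 0.029
Sum = 3.83
df = 6. Since 3.83 < 16.812, we do not reject H₀.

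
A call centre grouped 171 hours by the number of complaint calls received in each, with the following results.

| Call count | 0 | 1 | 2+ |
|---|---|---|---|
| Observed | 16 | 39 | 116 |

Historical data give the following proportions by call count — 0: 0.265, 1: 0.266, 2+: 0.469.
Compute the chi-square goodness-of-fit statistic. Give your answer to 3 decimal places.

35.871

Expected counts E_i = n·p_i: 171×0.265 = 45.315, 171×0.266 = 45.486, 171×0.469 = 80.199.
χ² = (16−45.315)²/45.315 + (39−45.486)²/45.486 + (116−80.199)²/80.199
   = 18.9643 + 0.9249 + 15.9816
Sum = 35.871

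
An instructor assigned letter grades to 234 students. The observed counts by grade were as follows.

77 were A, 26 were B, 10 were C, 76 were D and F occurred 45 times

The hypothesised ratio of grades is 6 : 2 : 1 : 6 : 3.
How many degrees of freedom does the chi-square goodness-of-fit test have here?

4

There are k = 5 categories and no parameters were estimated from the data, so df = 5 − 1 = 4.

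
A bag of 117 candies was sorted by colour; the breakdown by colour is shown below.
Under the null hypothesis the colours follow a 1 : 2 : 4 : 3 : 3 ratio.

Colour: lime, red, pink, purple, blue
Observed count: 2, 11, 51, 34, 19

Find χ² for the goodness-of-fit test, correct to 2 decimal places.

Ratio total = 13. Expected counts: 117×1/13 = 9, 117×2/13 = 18, 117×4/13 = 36, 117×3/13 = 27, 117×3/13 = 27.
cat         O        E   (O−E)²/E
lime        2        9      5.444
red        11       18      2.722
pink       51       36      6.250
purple     34       27      1.815
blue       19       27      2.370
Sum = 18.60

18.60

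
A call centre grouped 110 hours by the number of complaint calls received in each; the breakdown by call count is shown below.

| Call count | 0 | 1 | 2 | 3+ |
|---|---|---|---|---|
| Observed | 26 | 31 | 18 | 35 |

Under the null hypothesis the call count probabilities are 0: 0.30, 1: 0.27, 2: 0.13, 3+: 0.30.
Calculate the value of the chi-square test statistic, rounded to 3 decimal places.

2.620

Expected counts E_i = n·p_i: 110×0.30 = 33, 110×0.27 = 29.7, 110×0.13 = 14.3, 110×0.30 = 33.
0: (26 − 33)²/33 = 49/33 = 1.4848
1: (31 − 29.7)²/29.7 = 1.69/29.7 = 0.0569
2: (18 − 14.3)²/14.3 = 13.69/14.3 = 0.9573
3+: (35 − 33)²/33 = 4/33 = 0.1212
Sum = 2.620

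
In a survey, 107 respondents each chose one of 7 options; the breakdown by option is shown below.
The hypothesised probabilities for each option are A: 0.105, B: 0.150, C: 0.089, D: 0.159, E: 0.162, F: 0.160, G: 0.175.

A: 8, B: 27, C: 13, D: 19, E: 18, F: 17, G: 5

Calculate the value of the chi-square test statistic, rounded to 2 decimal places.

19.99

Expected counts E_i = n·p_i: 107×0.105 = 11.235, 107×0.150 = 16.05, 107×0.089 = 9.523, 107×0.159 = 17.013, 107×0.162 = 17.334, 107×0.160 = 17.12, 107×0.175 = 18.725.
cat         O        E   (O−E)²/E
A           8   11.235      0.931
B          27    16.05      7.471
C          13    9.523      1.270
D          19   17.013      0.232
E          18   17.334      0.026
F          17    17.12      0.001
G           5   18.725     10.060
Sum = 19.99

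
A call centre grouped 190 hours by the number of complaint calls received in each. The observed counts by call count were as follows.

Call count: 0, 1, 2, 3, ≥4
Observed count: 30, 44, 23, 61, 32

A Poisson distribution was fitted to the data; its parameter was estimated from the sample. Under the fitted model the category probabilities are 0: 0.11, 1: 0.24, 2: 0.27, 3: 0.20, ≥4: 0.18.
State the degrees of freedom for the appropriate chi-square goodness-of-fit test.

3

There are k = 5 categories and 1 parameter estimated from the data, so df = 5 − 1 − 1 = 3.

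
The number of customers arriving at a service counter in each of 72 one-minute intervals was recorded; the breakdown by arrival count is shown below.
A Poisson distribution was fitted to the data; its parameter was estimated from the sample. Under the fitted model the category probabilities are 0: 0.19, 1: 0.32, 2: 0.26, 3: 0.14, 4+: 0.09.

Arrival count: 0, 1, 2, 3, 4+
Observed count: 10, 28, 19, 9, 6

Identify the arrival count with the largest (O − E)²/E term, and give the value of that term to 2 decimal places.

1, 1.07

Expected counts E_i = n·p_i: 72×0.19 = 13.68, 72×0.32 = 23.04, 72×0.26 = 18.72, 72×0.14 = 10.08, 72×0.09 = 6.48.
0: (10 − 13.68)²/13.68 = 13.5424/13.68 = 0.990
1: (28 − 23.04)²/23.04 = 24.6016/23.04 = 1.068
2: (19 − 18.72)²/18.72 = 0.0784/18.72 = 0.004
3: (9 − 10.08)²/10.08 = 1.1664/10.08 = 0.116
4+: (6 − 6.48)²/6.48 = 0.2304/6.48 = 0.036
The largest term is for 1: 1.07.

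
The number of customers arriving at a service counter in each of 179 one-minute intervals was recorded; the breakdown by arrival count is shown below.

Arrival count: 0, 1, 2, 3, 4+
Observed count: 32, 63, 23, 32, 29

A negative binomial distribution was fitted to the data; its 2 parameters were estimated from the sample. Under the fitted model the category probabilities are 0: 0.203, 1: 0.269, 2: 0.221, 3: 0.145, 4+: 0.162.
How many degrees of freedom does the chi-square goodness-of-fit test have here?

2

There are k = 5 categories and 2 parameters estimated from the data, so df = 5 − 1 − 2 = 2.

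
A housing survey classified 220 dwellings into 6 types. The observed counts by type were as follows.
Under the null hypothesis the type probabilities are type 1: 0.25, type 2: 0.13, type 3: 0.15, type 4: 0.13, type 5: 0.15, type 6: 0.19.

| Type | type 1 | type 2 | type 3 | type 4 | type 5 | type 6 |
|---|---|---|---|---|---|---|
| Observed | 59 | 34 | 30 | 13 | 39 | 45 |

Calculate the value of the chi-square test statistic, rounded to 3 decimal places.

Expected counts E_i = n·p_i: 220×0.25 = 55, 220×0.13 = 28.6, 220×0.15 = 33, 220×0.13 = 28.6, 220×0.15 = 33, 220×0.19 = 41.8.
cat         O        E   (O−E)²/E
type 1     59       55     0.2909
type 2     34     28.6     1.0196
type 3     30       33     0.2727
type 4     13     28.6     8.5091
type 5     39       33     1.0909
type 6     45     41.8     0.2450
Sum = 11.428

11.428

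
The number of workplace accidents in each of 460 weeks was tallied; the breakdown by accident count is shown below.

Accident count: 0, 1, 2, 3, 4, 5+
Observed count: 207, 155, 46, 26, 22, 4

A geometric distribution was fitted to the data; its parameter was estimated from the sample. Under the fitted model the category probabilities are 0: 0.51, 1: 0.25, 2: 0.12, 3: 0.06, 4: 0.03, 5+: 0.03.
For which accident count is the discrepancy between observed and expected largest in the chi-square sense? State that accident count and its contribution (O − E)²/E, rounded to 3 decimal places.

Expected counts E_i = n·p_i: 460×0.51 = 234.6, 460×0.25 = 115, 460×0.12 = 55.2, 460×0.06 = 27.6, 460×0.03 = 13.8, 460×0.03 = 13.8.
χ² = (207−234.6)²/234.6 + (155−115)²/115 + (46−55.2)²/55.2 + (26−27.6)²/27.6 + (22−13.8)²/13.8 + (4−13.8)²/13.8
   = 3.2471 + 13.9130 + 1.5333 + 0.0928 + 4.8725 + 6.9594
The largest term is for 1: 13.913.

1, 13.913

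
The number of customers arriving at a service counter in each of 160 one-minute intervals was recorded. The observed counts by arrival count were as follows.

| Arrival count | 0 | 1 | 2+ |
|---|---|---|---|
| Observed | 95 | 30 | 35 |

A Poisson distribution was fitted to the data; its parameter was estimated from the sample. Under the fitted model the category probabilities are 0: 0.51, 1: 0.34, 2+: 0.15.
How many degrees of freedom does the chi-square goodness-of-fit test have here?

1

There are k = 3 categories and 1 parameter estimated from the data, so df = 3 − 1 − 1 = 1.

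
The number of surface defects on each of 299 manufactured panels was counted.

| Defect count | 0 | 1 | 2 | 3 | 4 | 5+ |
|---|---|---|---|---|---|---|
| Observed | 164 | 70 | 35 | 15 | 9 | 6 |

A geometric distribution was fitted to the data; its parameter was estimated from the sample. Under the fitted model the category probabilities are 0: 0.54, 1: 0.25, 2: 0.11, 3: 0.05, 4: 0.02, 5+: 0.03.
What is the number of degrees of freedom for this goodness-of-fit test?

4

There are k = 6 categories and 1 parameter estimated from the data, so df = 6 − 1 − 1 = 4.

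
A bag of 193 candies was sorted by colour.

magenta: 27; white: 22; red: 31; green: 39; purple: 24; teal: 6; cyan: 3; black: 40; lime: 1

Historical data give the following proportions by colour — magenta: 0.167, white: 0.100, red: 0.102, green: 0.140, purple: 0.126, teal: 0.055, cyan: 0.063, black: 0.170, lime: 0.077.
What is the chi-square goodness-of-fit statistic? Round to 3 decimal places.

36.454

Expected counts E_i = n·p_i: 193×0.167 = 32.231, 193×0.100 = 19.3, 193×0.102 = 19.686, 193×0.140 = 27.02, 193×0.126 = 24.318, 193×0.055 = 10.615, 193×0.063 = 12.159, 193×0.170 = 32.81, 193×0.077 = 14.861.
magenta: (27 − 32.231)²/32.231 = 27.363361/32.231 = 0.8490
white: (22 − 19.3)²/19.3 = 7.29/19.3 = 0.3777
red: (31 − 19.686)²/19.686 = 128.006596/19.686 = 6.5024
green: (39 − 27.02)²/27.02 = 143.5204/27.02 = 5.3116
purple: (24 − 24.318)²/24.318 = 0.101124/24.318 = 0.0042
teal: (6 − 10.615)²/10.615 = 21.298225/10.615 = 2.0064
cyan: (3 − 12.159)²/12.159 = 83.887281/12.159 = 6.8992
black: (40 − 32.81)²/32.81 = 51.6961/32.81 = 1.5756
lime: (1 − 14.861)²/14.861 = 192.127321/14.861 = 12.9283
Sum = 36.454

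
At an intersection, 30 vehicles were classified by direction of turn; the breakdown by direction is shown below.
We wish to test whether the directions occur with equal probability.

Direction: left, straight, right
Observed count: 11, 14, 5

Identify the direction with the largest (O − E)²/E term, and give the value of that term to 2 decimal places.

right, 2.50

Under H₀ each category has probability 1/3, so each expected count is 30/3 = 10.
χ² = (11−10)²/10 + (14−10)²/10 + (5−10)²/10
   = 0.100 + 1.600 + 2.500
The largest term is for right: 2.50.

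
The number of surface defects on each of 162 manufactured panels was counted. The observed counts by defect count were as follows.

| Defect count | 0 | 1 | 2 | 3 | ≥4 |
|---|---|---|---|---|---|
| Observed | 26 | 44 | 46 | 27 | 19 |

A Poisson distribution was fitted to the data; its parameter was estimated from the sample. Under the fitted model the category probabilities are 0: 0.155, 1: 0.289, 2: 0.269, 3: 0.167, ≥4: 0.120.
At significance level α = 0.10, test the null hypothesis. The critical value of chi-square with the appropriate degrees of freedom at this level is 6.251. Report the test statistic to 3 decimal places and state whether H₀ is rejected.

Expected counts E_i = n·p_i: 162×0.155 = 25.11, 162×0.289 = 46.818, 162×0.269 = 43.578, 162×0.167 = 27.054, 162×0.120 = 19.44.
0: (26 − 25.11)²/25.11 = 0.7921/25.11 = 0.0315
1: (44 − 46.818)²/46.818 = 7.941124/46.818 = 0.1696
2: (46 − 43.578)²/43.578 = 5.866084/43.578 = 0.1346
3: (27 − 27.054)²/27.054 = 0.002916/27.054 = 0.0001
≥4: (19 − 19.44)²/19.44 = 0.1936/19.44 = 0.0100
Sum = 0.346
df = 3. Since 0.346 < 6.251, we do not reject H₀.

0.346; do not reject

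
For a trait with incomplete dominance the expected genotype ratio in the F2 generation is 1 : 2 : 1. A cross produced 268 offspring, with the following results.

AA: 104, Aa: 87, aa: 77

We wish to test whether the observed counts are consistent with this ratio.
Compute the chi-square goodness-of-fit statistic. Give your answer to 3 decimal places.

Ratio total = 4. Expected counts: 268×1/4 = 67, 268×2/4 = 134, 268×1/4 = 67.
χ² = (104−67)²/67 + (87−134)²/134 + (77−67)²/67
   = 20.4328 + 16.4851 + 1.4925
Sum = 38.410

38.410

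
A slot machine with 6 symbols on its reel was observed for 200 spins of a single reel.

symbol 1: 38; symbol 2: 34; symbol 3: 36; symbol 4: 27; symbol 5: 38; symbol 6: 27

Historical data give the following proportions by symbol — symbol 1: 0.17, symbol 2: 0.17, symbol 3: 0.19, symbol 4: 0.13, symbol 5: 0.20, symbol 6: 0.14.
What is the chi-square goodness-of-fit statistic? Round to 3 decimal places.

0.750

Expected counts E_i = n·p_i: 200×0.17 = 34, 200×0.17 = 34, 200×0.19 = 38, 200×0.13 = 26, 200×0.20 = 40, 200×0.14 = 28.
χ² = (38−34)²/34 + (34−34)²/34 + (36−38)²/38 + (27−26)²/26 + (38−40)²/40 + (27−28)²/28
   = 0.4706 + 0.0000 + 0.1053 + 0.0385 + 0.1000 + 0.0357
Sum = 0.750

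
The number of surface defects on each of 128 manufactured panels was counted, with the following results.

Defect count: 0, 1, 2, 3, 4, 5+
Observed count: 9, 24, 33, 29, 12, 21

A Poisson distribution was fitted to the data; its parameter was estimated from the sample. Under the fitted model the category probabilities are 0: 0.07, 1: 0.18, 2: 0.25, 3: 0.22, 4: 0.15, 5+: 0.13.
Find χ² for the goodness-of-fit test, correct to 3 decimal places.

Expected counts E_i = n·p_i: 128×0.07 = 8.96, 128×0.18 = 23.04, 128×0.25 = 32, 128×0.22 = 28.16, 128×0.15 = 19.2, 128×0.13 = 16.64.
0: (9 − 8.96)²/8.96 = 0.0016/8.96 = 0.0002
1: (24 − 23.04)²/23.04 = 0.9216/23.04 = 0.0400
2: (33 − 32)²/32 = 1/32 = 0.0313
3: (29 − 28.16)²/28.16 = 0.7056/28.16 = 0.0251
4: (12 − 19.2)²/19.2 = 51.84/19.2 = 2.7000
5+: (21 − 16.64)²/16.64 = 19.0096/16.64 = 1.1424
Sum = 3.939

3.939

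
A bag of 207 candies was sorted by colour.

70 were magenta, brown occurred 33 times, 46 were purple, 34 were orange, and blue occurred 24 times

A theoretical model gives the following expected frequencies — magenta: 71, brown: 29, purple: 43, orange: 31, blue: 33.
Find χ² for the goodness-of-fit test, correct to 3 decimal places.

cat          O        E   (O−E)²/E
magenta     70       71     0.0141
brown       33       29     0.5517
purple      46       43     0.2093
orange      34       31     0.2903
blue        24       33     2.4545
Sum = 3.520

3.520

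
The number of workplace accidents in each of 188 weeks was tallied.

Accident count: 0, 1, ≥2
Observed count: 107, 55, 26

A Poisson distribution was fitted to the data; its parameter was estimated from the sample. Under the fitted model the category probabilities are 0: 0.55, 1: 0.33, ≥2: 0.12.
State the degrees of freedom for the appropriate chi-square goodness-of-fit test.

There are k = 3 categories and 1 parameter estimated from the data, so df = 3 − 1 − 1 = 1.

1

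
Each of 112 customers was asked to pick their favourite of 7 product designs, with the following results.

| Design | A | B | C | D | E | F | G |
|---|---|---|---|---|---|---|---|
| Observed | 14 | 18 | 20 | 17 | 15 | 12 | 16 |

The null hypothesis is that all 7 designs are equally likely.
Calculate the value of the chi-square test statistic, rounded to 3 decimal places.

2.625

Expected count for each of the 7 categories: 112/7 = 16.
A: (14 − 16)²/16 = 4/16 = 0.2500
B: (18 − 16)²/16 = 4/16 = 0.2500
C: (20 − 16)²/16 = 16/16 = 1.0000
D: (17 − 16)²/16 = 1/16 = 0.0625
E: (15 − 16)²/16 = 1/16 = 0.0625
F: (12 − 16)²/16 = 16/16 = 1.0000
G: (16 − 16)²/16 = 0/16 = 0.0000
Sum = 2.625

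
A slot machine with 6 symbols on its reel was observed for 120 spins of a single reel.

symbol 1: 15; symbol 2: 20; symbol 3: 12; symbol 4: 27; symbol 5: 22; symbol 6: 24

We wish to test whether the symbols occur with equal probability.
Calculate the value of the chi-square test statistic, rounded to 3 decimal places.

Under H₀ each category has probability 1/6, so each expected count is 120/6 = 20.
χ² = (15−20)²/20 + (20−20)²/20 + (12−20)²/20 + (27−20)²/20 + (22−20)²/20 + (24−20)²/20
   = 1.2500 + 0.0000 + 3.2000 + 2.4500 + 0.2000 + 0.8000
Sum = 7.900

7.900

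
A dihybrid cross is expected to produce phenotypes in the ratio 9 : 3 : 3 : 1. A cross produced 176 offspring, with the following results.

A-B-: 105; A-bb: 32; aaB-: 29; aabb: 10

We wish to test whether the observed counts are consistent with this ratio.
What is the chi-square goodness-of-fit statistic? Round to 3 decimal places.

0.970

Ratio total = 16. Expected counts: 176×9/16 = 99, 176×3/16 = 33, 176×3/16 = 33, 176×1/16 = 11.
χ² = (105−99)²/99 + (32−33)²/33 + (29−33)²/33 + (10−11)²/11
   = 0.3636 + 0.0303 + 0.4848 + 0.0909
Sum = 0.970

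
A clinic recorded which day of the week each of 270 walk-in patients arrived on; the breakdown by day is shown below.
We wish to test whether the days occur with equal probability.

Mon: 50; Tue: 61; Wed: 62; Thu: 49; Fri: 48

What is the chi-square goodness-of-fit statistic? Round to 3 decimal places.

Under H₀ each category has probability 1/5, so each expected count is 270/5 = 54.
cat         O        E   (O−E)²/E
Mon        50       54     0.2963
Tue        61       54     0.9074
Wed        62       54     1.1852
Thu        49       54     0.4630
Fri        48       54     0.6667
Sum = 3.519

3.519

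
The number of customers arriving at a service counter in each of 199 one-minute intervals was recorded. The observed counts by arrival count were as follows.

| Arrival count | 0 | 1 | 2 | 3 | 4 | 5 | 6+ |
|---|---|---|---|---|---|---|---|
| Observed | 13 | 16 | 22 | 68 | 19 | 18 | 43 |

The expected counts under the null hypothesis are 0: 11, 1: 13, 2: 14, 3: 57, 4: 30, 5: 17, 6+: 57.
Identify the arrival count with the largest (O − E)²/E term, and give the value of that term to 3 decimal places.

2, 4.571

cat         O        E   (O−E)²/E
0          13       11     0.3636
1          16       13     0.6923
2          22       14     4.5714
3          68       57     2.1228
4          19       30     4.0333
5          18       17     0.0588
6+         43       57     3.4386
The largest term is for 2: 4.571.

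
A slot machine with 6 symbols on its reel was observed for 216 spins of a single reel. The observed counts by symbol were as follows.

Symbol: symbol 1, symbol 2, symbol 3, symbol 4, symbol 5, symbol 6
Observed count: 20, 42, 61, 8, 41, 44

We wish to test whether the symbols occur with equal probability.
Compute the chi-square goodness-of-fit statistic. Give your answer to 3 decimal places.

Under H₀ each category has probability 1/6, so each expected count is 216/6 = 36.
cat           O        E   (O−E)²/E
symbol 1     20       36     7.1111
symbol 2     42       36     1.0000
symbol 3     61       36    17.3611
symbol 4      8       36    21.7778
symbol 5     41       36     0.6944
symbol 6     44       36     1.7778
Sum = 49.722

49.722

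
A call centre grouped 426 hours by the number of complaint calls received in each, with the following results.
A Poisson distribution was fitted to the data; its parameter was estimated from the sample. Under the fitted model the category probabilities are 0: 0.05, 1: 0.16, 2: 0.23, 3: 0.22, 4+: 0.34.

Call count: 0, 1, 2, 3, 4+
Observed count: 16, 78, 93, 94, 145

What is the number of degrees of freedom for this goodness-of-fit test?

3

There are k = 5 categories and 1 parameter estimated from the data, so df = 5 − 1 − 1 = 3.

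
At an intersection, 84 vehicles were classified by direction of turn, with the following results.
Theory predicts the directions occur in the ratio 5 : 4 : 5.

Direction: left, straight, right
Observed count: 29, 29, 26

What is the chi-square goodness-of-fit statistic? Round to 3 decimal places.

1.608

Ratio total = 14. Expected counts: 84×5/14 = 30, 84×4/14 = 24, 84×5/14 = 30.
χ² = (29−30)²/30 + (29−24)²/24 + (26−30)²/30
   = 0.0333 + 1.0417 + 0.5333
Sum = 1.608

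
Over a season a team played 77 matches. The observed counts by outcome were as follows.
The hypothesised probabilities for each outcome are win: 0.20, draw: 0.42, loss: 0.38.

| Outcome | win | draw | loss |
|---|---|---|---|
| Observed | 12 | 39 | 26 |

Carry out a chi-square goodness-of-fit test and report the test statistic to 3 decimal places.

2.485

Expected counts E_i = n·p_i: 77×0.20 = 15.4, 77×0.42 = 32.34, 77×0.38 = 29.26.
χ² = (12−15.4)²/15.4 + (39−32.34)²/32.34 + (26−29.26)²/29.26
   = 0.7506 + 1.3715 + 0.3632
Sum = 2.485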